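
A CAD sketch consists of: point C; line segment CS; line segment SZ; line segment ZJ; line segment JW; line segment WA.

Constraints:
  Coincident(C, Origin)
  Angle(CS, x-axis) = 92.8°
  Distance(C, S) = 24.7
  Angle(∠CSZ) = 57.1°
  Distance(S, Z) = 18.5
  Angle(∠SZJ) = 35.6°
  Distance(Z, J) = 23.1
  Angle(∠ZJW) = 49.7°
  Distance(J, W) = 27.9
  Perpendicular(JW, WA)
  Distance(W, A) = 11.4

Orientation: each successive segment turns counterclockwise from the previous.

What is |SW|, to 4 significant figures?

14.50

∠SZJ = 35.6° gives ZJ at 0.1000° from the x-axis; with |ZJ| = 23.1, J = (6.870, 13.92). ∠ZJW = 49.7° gives JW at 130.4° from the x-axis; with |JW| = 27.9, W = (-11.21, 35.16). Then |SW| = |W − S| = 14.50.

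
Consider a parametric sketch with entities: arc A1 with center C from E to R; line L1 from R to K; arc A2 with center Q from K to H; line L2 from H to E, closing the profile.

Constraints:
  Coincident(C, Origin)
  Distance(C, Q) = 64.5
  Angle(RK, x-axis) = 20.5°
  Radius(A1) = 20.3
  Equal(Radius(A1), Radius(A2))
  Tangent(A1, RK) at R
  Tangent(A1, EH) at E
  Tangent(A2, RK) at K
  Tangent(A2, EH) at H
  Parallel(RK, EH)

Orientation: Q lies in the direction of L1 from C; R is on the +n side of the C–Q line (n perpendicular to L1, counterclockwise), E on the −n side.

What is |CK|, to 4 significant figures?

67.62

The slot axis is L1's direction at 20.5°, so u = (cos 20.5°, sin 20.5°) = (0.9367, 0.3502) and n = (−sin 20.5°, cos 20.5°) = (-0.3502, 0.9367). C is at the origin and Q lies 64.5 along u from C, so Q = 64.5·u = (60.42, 22.59). Tangency of A1 to both parallel lines with radius 20.3 puts R and E at C ± 20.3·n: R = (-7.109, 19.01), E = (7.109, -19.01). Equal radii place K and H the same way about Q: K = Q + 20.3·n = (53.31, 41.60), H = Q − 20.3·n = (67.52, 3.574). Then |CK| = |K − C| = 67.62.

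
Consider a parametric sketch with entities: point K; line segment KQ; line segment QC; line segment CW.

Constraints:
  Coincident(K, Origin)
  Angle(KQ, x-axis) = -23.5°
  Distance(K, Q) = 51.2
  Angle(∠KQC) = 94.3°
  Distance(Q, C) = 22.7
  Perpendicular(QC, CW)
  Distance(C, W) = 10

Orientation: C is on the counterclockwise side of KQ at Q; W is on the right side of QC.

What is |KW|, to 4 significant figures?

66.57

K is at the origin; KQ runs at -23.5° with length 51.2, so Q = 51.2·(cos -23.5°, sin -23.5°) = (46.95, -20.42). ∠KQC = 94.3°, so QC runs at -23.5° + (180° − 94.3°) = 62.20° from the x-axis; with |QC| = 22.7, C = Q + 22.7·(cos 62.20°, sin 62.20°) = (57.54, -0.3360). QC ⟂ CW; with |CW| = 10.0 on the right of QC, W = C + 10.0·(0.8846, -0.4664) = (66.39, -5.000). Then |KW| = |W − K| = 66.57.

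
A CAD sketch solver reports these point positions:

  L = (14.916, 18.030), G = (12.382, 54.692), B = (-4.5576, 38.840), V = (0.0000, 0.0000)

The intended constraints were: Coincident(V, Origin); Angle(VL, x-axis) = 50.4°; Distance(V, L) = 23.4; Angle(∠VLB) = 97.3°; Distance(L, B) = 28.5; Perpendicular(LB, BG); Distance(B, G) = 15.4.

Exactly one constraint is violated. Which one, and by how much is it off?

Distance(B, G) = 15.4 — off by 7.80.

V = (0.00, 0.00) ✓; VL at 50.40° ✓; |VL| = 23.40 ✓; ∠VLB = 97.30° ✓; |LB| = 28.50 ✓; ∠(LB, BG) = 90.00° ✓; |BG| = 23.20 ✗.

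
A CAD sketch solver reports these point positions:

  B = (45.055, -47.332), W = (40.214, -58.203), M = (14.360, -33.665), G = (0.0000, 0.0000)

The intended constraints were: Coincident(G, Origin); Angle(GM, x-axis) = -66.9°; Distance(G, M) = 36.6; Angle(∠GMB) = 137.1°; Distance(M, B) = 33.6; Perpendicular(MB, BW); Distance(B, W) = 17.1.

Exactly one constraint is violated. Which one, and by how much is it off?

Distance(B, W) = 17.1 — off by 5.20.

G = (0.00, 0.00) ✓; GM at -66.90° ✓; |GM| = 36.60 ✓; ∠GMB = 137.1° ✓; |MB| = 33.60 ✓; ∠(MB, BW) = 90.00° ✓; |BW| = 11.90 ✗.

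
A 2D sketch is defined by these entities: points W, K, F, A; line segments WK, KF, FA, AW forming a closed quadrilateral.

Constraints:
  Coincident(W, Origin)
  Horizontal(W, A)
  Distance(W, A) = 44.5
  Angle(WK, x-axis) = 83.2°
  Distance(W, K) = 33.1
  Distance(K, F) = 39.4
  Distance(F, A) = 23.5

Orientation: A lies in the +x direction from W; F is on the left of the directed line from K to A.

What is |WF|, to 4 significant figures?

48.21

Checks: |KF| = 39.40 ✓; |FA| = 23.50 ✓.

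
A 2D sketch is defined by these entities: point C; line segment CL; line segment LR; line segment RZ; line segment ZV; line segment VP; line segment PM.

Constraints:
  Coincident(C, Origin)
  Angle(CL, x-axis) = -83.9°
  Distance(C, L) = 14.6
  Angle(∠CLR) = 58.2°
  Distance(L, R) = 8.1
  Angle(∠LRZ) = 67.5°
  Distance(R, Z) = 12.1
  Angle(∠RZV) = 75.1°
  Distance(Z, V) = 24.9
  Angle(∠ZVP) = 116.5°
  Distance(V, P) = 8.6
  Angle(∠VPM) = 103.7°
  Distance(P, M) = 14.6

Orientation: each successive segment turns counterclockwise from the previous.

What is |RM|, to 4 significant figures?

15.46

∠ZVP = 116.5° gives VP at -41.20° from the x-axis; with |VP| = 8.6, P = (-2.426, -33.31). ∠VPM = 103.7° gives PM at 35.10° from the x-axis; with |PM| = 14.6, M = (9.519, -24.92). Then |RM| = |M − R| = 15.46.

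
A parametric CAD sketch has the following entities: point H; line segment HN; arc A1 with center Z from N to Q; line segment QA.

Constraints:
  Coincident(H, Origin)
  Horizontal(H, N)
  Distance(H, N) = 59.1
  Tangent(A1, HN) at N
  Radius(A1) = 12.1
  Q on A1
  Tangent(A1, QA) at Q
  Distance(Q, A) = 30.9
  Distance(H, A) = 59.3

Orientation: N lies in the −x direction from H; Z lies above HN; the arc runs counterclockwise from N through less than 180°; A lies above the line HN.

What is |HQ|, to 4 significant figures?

48.26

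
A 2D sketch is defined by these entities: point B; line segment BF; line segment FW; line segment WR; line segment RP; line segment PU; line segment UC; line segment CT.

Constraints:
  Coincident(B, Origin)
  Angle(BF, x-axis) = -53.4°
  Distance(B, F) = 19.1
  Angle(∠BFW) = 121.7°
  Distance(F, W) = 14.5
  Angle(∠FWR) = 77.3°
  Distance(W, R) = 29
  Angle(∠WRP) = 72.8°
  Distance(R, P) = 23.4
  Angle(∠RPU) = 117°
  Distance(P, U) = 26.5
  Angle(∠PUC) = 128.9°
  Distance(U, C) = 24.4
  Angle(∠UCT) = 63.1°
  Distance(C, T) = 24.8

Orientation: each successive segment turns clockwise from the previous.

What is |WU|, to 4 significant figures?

27.17

B is at the origin; BF runs at -53.4° with length 19.1, so F = (11.39, -15.33). ∠BFW = 121.7° gives FW at -111.7° from the x-axis; with |FW| = 14.5, W = (6.027, -28.81). ∠FWR = 77.3° gives WR at 145.6° from the x-axis; with |WR| = 29.0, R = (-17.90, -12.42). ∠WRP = 72.8° gives RP at 38.40° from the x-axis; with |RP| = 23.4, P = (0.4367, 2.113). ∠RPU = 117.0° gives PU at -24.60° from the x-axis; with |PU| = 26.5, U = (24.53, -8.919). Then |WU| = |U − W| = 27.17.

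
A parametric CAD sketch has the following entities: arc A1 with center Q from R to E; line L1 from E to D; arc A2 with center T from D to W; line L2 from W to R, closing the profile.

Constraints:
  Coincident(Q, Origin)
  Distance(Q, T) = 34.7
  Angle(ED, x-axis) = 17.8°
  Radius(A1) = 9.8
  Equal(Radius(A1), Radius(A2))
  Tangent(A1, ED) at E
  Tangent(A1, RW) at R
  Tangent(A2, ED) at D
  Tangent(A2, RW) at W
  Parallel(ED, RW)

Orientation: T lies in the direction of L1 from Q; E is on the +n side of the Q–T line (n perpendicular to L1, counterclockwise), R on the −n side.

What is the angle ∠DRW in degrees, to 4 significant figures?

29.46°

The slot axis is L1's direction at 17.8°, so u = (cos 17.8°, sin 17.8°) = (0.9521, 0.3057) and n = (−sin 17.8°, cos 17.8°) = (-0.3057, 0.9521). Q is at the origin and T lies 34.7 along u from Q, so T = 34.7·u = (33.04, 10.61). Tangency of A1 to both parallel lines with radius 9.8 puts E and R at Q ± 9.8·n: E = (-2.996, 9.331), R = (2.996, -9.331). Equal radii place D and W the same way about T: D = T + 9.8·n = (30.04, 19.94), W = T − 9.8·n = (36.03, 1.277). Then cos ∠DRW = RD·RW / (|RD||RW|), giving 29.46°.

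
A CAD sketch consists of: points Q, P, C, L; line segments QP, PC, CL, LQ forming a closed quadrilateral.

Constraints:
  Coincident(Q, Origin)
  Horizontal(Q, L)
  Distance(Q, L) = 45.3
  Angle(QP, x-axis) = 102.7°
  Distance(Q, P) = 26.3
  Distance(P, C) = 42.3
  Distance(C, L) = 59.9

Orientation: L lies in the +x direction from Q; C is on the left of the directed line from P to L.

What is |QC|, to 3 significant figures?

60.8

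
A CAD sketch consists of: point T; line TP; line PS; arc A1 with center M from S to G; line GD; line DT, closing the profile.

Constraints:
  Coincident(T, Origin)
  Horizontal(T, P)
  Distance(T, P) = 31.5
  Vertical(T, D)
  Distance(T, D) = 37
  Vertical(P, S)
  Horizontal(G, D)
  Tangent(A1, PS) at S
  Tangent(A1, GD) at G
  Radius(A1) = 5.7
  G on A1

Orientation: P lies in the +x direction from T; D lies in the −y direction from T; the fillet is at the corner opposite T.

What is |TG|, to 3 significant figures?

45.1

The virtual corner opposite T is at (31.5, -37.0). A1 meets PS tangentially, so MS is at right angles to PS and A1 meets GD tangentially, so MG is at right angles to GD, with radius 5.7, so the center M sits 5.7 in from both sides at M = (25.8, -31.3). That places the tangent points at S = (31.5, -31.3) on PS and G = (25.8, -37.0) on GD. Then |TG| = |G − T| = 45.1.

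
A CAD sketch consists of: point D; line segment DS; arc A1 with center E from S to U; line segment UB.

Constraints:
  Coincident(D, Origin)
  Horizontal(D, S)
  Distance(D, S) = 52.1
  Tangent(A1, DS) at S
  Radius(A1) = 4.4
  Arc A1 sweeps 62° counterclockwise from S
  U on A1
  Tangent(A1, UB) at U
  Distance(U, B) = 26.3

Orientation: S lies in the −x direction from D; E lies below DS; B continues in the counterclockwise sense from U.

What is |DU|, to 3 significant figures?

56.0

D is at the origin; D and S share the same y with |DS| = 52.1 and S on the −x side, so S = (-52.1, 0.00). The tangent condition forces ES to be normal to DS, so E = S + (0, -4.4) = (-52.1, -4.40). On A1, S sits at bearing 90° from E; a 62° counterclockwise sweep puts U at bearing 152°, so U = E + 4.4·(cos 152°, sin 152°) = (-56.0, -2.33). Then |DU| = |U − D| = 56.0.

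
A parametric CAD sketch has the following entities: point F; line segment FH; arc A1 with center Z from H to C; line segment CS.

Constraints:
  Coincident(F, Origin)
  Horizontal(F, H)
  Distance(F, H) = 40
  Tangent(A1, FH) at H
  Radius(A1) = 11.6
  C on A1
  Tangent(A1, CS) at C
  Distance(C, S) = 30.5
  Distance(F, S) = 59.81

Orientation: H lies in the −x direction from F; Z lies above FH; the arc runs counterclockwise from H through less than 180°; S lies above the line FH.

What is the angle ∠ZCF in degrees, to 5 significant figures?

130.28°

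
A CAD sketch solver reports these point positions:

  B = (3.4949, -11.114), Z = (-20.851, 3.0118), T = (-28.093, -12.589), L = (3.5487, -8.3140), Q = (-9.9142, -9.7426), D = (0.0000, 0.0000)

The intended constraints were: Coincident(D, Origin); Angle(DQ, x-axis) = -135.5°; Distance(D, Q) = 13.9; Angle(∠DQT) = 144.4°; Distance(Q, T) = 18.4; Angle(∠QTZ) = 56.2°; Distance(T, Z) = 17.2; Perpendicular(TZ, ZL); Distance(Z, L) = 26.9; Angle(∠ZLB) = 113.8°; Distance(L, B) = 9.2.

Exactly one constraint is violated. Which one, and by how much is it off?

Distance(L, B) = 9.2 — off by 6.40.

D = (0.00, 0.00) ✓; DQ at -135.5° ✓; |DQ| = 13.90 ✓; ∠DQT = 144.4° ✓; |QT| = 18.40 ✓; ∠QTZ = 56.20° ✓; |TZ| = 17.20 ✓; ∠(TZ, ZL) = 90.00° ✓; |ZL| = 26.90 ✓; ∠ZLB = 113.8° ✓; |LB| = 2.801 ✗.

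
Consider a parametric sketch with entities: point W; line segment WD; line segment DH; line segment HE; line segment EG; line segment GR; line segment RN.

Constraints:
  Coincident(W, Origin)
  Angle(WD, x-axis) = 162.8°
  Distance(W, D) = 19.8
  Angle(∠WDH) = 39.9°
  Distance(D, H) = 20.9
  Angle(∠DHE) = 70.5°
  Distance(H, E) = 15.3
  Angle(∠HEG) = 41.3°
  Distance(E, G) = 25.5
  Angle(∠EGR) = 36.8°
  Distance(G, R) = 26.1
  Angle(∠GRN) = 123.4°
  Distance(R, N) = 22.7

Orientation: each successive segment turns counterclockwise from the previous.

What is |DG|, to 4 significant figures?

11.21

W is at the origin; WD runs at 162.8° with length 19.8, so D = (-18.91, 5.855). ∠WDH = 39.9° gives DH at -57.10° from the x-axis; with |DH| = 20.9, H = (-7.562, -11.69). ∠DHE = 70.5° gives HE at 52.40° from the x-axis; with |HE| = 15.3, E = (1.773, 0.4290). ∠HEG = 41.3° gives EG at -168.9° from the x-axis; with |EG| = 25.5, G = (-23.25, -4.480). Then |DG| = |G − D| = 11.21.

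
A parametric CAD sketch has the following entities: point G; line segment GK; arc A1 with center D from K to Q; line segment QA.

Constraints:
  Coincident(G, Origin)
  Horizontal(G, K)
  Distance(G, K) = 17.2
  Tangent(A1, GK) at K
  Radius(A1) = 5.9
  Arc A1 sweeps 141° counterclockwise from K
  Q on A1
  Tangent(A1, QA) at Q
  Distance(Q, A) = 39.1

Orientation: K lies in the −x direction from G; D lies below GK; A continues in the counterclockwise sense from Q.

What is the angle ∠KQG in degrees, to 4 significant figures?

43.87°

G is at the origin; GK is horizontal with |GK| = 17.2 and K on the −x side, so K = (-17.20, 0.000). A1 meets GK tangentially, so DK is at right angles to GK, so D = K + (0, -5.9) = (-17.20, -5.900). On A1, K sits at bearing 90° from D; a 141° counterclockwise sweep puts Q at bearing 231°, so Q = D + 5.9·(cos 231°, sin 231°) = (-20.91, -10.49). Then cos ∠KQG = QK·QG / (|QK||QG|), giving 43.87°.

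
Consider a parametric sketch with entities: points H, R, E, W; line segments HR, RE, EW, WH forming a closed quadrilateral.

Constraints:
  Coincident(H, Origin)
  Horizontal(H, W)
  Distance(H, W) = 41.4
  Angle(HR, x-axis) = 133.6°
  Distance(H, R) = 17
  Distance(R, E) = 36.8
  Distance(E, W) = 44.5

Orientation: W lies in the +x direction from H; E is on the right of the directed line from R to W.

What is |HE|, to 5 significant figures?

21.771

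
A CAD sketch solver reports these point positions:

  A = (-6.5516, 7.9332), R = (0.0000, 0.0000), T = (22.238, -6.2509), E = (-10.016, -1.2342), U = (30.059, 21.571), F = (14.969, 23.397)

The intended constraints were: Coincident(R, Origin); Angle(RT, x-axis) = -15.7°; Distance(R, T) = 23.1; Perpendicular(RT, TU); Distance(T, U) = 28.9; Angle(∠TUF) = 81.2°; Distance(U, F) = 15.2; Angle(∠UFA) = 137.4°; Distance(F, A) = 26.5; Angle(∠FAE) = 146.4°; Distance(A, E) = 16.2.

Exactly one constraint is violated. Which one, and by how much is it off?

Distance(A, E) = 16.2 — off by 6.40.

R = (0.00, 0.00) ✓; RT at -15.70° ✓; |RT| = 23.10 ✓; ∠(RT, TU) = 90.00° ✓; |TU| = 28.90 ✓; ∠TUF = 81.20° ✓; |UF| = 15.20 ✓; ∠UFA = 137.4° ✓; |FA| = 26.50 ✓; ∠FAE = 146.4° ✓; |AE| = 9.800 ✗.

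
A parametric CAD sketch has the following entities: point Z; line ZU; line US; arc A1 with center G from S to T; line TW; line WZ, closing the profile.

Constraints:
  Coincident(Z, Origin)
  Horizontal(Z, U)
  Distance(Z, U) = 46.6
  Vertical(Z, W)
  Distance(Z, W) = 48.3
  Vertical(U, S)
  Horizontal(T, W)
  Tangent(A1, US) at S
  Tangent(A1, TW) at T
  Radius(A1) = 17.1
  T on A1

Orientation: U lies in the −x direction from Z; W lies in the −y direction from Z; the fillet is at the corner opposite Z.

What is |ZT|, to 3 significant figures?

56.6

Z is at the origin; ZU is horizontal with |ZU| = 46.6 and U on the −x side, so U = (-46.6, 0.00). ZW is vertical with |ZW| = 48.3 and W on the −y side, so W = (0.00, -48.3). The virtual corner opposite Z is at (-46.6, -48.3). A1 meets US tangentially, so GS is at right angles to US and since A1 is tangent to TW there, GT ⟂ TW, with radius 17.1, so the center G sits 17.1 in from both sides at G = (-29.5, -31.2). That places the tangent points at S = (-46.6, -31.2) on US and T = (-29.5, -48.3) on TW. Then |ZT| = |T − Z| = 56.6.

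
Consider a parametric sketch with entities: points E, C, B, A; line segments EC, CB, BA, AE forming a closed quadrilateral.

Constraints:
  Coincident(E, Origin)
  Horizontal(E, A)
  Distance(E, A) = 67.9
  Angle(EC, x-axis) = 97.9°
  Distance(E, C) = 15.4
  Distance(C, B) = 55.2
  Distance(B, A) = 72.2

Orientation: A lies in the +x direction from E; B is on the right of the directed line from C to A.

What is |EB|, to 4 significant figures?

39.81

E is at the origin; E and A share the same y with |EA| = 67.9 and A in +x, so A = (67.9, 0). EC runs at 97.9° with |EC| = 15.4, so C = (-2.117, 15.25). B is determined by |CB| = 55.2 and |BA| = 72.2 together: it lies at the intersection of circle(C, 55.2) and circle(A, 72.2). With |CA| = 71.66, the foot of the radical line on CA is 20.72 from C and the perpendicular offset is √(55.2² − 20.72²) = 51.16. Taking the right-of-CA solution: B = (7.235, -39.15).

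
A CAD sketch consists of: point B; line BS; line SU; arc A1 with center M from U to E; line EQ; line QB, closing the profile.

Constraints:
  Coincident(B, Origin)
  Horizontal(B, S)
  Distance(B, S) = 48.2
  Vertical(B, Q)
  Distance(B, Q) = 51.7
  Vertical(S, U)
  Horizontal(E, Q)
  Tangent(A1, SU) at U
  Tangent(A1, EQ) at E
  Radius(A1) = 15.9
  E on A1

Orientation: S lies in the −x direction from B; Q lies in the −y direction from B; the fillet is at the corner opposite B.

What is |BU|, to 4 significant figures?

60.04

B is at the origin; B and S share the same y with |BS| = 48.2 and S on the −x side, so S = (-48.20, 0.000). B and Q share the same x with |BQ| = 51.7 and Q on the −y side, so Q = (0.000, -51.70). The virtual corner opposite B is at (-48.20, -51.70). The tangent condition forces MU to be normal to SU and since A1 is tangent to EQ there, ME ⟂ EQ, with radius 15.9, so the center M sits 15.9 in from both sides at M = (-32.30, -35.80). That places the tangent points at U = (-48.20, -35.80) on SU and E = (-32.30, -51.70) on EQ. Then |BU| = |U − B| = 60.04.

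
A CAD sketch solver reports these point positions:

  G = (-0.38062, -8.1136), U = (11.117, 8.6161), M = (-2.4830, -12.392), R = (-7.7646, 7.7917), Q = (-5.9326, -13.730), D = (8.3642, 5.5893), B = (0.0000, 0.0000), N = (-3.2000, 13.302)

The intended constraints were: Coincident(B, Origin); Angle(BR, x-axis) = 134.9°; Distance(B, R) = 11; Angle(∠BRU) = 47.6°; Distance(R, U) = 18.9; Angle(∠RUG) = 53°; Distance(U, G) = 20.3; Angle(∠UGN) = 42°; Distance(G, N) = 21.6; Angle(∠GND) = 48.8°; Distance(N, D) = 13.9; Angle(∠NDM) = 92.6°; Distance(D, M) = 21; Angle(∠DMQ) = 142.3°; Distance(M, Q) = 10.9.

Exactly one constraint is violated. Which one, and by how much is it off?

Distance(M, Q) = 10.9 — off by 7.20.

B = (0.00, 0.00) ✓; BR at 134.9° ✓; |BR| = 11.00 ✓; ∠BRU = 47.60° ✓; |RU| = 18.90 ✓; ∠RUG = 53.00° ✓; |UG| = 20.30 ✓; ∠UGN = 42.00° ✓; |GN| = 21.60 ✓; ∠GND = 48.80° ✓; |ND| = 13.90 ✓; ∠NDM = 92.60° ✓; |DM| = 21.00 ✓; ∠DMQ = 142.3° ✓; |MQ| = 3.700 ✗.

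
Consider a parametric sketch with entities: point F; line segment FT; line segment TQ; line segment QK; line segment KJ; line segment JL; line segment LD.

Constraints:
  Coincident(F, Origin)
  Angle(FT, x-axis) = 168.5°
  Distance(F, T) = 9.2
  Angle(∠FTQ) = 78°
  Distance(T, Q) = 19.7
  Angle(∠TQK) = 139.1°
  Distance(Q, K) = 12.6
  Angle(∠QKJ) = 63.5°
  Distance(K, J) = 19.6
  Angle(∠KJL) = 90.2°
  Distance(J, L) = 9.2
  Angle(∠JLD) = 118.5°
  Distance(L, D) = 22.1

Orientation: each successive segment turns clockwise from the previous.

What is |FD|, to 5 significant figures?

27.166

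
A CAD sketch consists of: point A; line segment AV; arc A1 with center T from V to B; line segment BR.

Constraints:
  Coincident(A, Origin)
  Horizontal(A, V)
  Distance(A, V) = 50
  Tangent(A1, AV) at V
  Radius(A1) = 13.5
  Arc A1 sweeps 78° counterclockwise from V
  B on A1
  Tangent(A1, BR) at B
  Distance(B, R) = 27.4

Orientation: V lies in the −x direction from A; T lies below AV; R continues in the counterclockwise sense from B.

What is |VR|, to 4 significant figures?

41.99

On A1, V sits at bearing 90° from T; a 78° counterclockwise sweep puts B at bearing 168°, so B = T + 13.5·(cos 168°, sin 168°) = (-63.20, -10.69). The tangent condition forces TB to be normal to BR, so BR runs along (−sin 168°, cos 168°); with |BR| = 27.4, R = (-68.90, -37.49). Then |VR| = |R − V| = 41.99.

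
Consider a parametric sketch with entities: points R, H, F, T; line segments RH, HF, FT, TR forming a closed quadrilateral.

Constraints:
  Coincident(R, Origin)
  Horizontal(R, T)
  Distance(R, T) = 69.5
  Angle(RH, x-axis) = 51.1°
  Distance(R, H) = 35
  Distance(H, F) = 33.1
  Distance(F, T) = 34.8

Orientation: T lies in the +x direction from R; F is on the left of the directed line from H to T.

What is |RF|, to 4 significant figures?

63.23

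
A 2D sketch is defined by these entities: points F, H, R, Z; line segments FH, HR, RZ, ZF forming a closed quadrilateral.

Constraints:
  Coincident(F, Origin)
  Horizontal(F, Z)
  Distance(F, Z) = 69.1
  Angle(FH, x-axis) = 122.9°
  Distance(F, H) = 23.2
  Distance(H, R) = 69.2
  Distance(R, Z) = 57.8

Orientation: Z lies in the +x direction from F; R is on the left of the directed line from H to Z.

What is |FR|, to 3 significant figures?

71.7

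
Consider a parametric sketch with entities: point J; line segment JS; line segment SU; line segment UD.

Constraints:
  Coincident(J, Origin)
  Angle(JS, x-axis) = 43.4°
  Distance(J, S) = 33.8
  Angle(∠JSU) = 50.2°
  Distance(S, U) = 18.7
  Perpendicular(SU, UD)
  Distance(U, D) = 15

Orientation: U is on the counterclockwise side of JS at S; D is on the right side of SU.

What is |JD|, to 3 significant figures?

41.1

J is at the origin; JS runs at 43.4° with length 33.8, so S = 33.8·(cos 43.4°, sin 43.4°) = (24.6, 23.2). ∠JSU = 50.2°, so SU runs at 43.4° + (180° − 50.2°) = 173° from the x-axis; with |SU| = 18.7, U = S + 18.7·(cos 173°, sin 173°) = (5.99, 25.4). SU is perpendicular to UD; with |UD| = 15.0 on the right of SU, D = U + 15.0·(0.118, 0.993) = (7.77, 40.3). Then |JD| = |D − J| = 41.1.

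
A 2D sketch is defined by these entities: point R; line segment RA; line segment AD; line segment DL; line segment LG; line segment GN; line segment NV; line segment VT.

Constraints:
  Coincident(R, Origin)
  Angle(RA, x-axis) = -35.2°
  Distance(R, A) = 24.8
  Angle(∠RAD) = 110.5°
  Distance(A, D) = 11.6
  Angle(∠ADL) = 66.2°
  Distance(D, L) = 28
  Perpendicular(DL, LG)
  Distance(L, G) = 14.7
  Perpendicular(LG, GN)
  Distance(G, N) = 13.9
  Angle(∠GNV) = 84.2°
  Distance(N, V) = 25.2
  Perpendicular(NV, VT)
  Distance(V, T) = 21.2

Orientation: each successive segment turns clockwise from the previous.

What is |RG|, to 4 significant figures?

5.699

∠ADL = 66.2° gives DL at 141.5° from the x-axis; with |DL| = 28.0, L = (-4.591, -8.085). The perpendicularity gives LG at right angles to DL, so LG runs at 51.50°; with |LG| = 14.7, G = (4.560, 3.419). Then |RG| = |G − R| = 5.699.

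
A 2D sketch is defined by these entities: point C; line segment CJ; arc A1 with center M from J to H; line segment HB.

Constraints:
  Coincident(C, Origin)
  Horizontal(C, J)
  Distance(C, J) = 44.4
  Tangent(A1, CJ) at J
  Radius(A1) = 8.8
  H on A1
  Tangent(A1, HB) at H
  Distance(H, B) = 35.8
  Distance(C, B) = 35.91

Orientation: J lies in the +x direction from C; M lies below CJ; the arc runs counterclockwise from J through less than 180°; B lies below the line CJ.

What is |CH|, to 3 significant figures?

37.5

Checks: C.y = 0.00, J.y = 0.00 ✓; |MH| = 8.800 ✓; ∠(MH, HB) = 90.00° ✓; |HB| = 35.80 ✓; |CB| = 35.91 ✓.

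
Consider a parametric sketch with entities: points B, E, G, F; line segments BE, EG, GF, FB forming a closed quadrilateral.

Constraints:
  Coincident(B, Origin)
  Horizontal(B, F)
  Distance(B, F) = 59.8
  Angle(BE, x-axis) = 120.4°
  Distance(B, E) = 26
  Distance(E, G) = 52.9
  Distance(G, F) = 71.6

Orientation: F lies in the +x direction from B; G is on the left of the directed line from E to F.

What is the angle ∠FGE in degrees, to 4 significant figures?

73.91°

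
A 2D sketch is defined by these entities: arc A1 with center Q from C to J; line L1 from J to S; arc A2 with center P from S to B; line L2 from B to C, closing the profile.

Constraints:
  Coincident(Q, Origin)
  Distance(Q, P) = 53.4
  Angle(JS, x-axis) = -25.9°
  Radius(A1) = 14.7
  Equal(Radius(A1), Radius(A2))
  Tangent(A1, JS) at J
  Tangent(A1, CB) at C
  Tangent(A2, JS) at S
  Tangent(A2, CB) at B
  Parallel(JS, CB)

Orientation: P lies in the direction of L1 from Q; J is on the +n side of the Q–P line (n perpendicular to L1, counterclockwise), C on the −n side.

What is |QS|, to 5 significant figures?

55.386

Tangency of A1 to both parallel lines with radius 14.7 puts J and C at Q ± 14.7·n: J = (6.4210, 13.223), C = (-6.4210, -13.223). Equal radii place S and B the same way about P: S = P + 14.7·n = (54.457, -10.102), B = P − 14.7·n = (41.615, -36.549). Then |QS| = |S − Q| = 55.386.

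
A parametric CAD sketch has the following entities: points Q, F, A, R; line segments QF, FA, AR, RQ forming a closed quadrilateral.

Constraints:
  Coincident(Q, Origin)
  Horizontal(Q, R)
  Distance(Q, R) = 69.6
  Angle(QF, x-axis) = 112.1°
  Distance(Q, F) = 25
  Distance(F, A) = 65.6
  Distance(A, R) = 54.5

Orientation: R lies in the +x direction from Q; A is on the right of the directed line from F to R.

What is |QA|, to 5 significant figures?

41.237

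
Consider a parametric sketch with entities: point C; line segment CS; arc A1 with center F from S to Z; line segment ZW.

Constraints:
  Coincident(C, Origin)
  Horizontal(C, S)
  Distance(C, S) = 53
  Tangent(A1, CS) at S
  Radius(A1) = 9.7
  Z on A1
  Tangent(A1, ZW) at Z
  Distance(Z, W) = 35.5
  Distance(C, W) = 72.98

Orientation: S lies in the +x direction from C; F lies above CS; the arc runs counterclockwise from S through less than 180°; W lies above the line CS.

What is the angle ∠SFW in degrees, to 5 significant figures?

174.74°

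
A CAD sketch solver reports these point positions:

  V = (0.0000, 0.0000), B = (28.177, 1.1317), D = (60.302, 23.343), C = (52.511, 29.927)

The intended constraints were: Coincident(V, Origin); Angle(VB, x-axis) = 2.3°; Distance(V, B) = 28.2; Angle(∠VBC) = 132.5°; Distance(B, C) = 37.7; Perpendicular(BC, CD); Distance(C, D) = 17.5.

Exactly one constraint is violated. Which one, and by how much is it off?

Distance(C, D) = 17.5 — off by 7.30.

V = (0.00, 0.00) ✓; VB at 2.300° ✓; |VB| = 28.20 ✓; ∠VBC = 132.5° ✓; |BC| = 37.70 ✓; ∠(BC, CD) = 90.00° ✓; |CD| = 10.20 ✗.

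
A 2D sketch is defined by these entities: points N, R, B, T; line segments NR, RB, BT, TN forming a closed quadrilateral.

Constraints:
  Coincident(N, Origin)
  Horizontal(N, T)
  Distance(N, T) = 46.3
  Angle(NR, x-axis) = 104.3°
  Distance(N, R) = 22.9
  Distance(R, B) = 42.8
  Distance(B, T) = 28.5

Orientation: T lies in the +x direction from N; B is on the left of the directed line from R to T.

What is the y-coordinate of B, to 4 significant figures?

26.90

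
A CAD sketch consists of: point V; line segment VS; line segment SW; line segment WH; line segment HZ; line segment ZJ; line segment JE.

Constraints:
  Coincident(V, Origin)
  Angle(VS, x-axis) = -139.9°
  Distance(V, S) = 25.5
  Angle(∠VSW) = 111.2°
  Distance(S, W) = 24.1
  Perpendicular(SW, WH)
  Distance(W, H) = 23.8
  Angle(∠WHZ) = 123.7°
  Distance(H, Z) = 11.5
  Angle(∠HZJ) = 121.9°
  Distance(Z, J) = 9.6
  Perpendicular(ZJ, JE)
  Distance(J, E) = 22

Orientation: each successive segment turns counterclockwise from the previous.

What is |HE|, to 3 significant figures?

19.9

∠HZJ = 121.9° gives ZJ at 133° from the x-axis; with |ZJ| = 9.6, J = (7.17, -13.4). ZJ is perpendicular to JE, so JE runs at -137°; with |JE| = 22.0, E = (-8.84, -28.5). Then |HE| = |E − H| = 19.9.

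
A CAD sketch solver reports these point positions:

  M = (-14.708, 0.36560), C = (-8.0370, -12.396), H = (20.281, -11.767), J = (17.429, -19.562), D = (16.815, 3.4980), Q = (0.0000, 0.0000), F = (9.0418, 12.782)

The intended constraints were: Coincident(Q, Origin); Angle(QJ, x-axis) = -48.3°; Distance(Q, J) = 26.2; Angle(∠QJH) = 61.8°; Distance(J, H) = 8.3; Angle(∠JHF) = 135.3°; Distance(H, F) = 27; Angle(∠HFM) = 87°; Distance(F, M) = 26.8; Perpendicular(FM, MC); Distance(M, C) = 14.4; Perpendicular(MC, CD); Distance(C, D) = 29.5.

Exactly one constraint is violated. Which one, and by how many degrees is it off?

Perpendicular(MC, CD) — off by 5.00°.

Q = (0.00, 0.00) ✓; QJ at -48.30° ✓; |QJ| = 26.20 ✓; ∠QJH = 61.80° ✓; |JH| = 8.300 ✓; ∠JHF = 135.3° ✓; |HF| = 27.00 ✓; ∠HFM = 87.00° ✓; |FM| = 26.80 ✓; ∠(FM, MC) = 90.00° ✓; |MC| = 14.40 ✓; ∠(MC, CD) = 95.00° ✗; |CD| = 29.50 ✓.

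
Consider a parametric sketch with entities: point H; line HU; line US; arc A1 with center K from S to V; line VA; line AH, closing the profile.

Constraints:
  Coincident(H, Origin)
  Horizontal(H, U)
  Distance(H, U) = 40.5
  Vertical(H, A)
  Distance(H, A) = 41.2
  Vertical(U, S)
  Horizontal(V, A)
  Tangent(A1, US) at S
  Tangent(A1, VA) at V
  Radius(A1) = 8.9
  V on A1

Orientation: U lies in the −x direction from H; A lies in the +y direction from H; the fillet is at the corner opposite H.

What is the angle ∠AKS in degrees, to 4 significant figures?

164.3°

The virtual corner opposite H is at (-40.50, 41.20). A1 meets US tangentially, so KS is at right angles to US and the tangent condition forces KV to be normal to VA, with radius 8.9, so the center K sits 8.9 in from both sides at K = (-31.60, 32.30). That places the tangent points at S = (-40.50, 32.30) on US and V = (-31.60, 41.20) on VA. Then cos ∠AKS = KA·KS / (|KA||KS|), giving 164.3°.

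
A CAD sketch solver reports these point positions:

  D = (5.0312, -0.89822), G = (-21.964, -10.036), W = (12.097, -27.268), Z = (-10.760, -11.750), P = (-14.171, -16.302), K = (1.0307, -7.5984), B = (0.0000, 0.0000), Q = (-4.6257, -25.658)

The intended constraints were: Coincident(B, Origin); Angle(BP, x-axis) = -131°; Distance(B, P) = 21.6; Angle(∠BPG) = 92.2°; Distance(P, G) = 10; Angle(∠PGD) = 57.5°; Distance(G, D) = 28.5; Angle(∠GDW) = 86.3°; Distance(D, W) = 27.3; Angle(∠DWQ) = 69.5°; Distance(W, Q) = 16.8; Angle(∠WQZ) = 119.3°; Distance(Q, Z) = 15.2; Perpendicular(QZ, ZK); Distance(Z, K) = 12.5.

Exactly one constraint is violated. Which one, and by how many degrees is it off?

Perpendicular(QZ, ZK) — off by 4.40°.

B = (0.00, 0.00) ✓; BP at -131.0° ✓; |BP| = 21.60 ✓; ∠BPG = 92.20° ✓; |PG| = 10.00 ✓; ∠PGD = 57.50° ✓; |GD| = 28.50 ✓; ∠GDW = 86.30° ✓; |DW| = 27.30 ✓; ∠DWQ = 69.50° ✓; |WQ| = 16.80 ✓; ∠WQZ = 119.3° ✓; |QZ| = 15.20 ✓; ∠(QZ, ZK) = 94.40° ✗; |ZK| = 12.50 ✓.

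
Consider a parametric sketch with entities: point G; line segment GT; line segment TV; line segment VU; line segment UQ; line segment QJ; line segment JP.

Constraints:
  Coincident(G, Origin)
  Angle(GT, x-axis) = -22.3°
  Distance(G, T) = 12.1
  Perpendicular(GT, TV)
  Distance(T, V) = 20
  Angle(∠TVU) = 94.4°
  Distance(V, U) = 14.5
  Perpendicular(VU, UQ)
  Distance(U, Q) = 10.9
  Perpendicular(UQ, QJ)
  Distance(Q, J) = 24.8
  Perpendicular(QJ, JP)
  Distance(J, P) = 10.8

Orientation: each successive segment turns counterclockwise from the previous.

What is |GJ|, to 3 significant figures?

23.1

G is at the origin; GT runs at -22.3° with length 12.1, so T = (11.2, -4.59). GT is perpendicular to TV, so TV runs at 67.7°; with |TV| = 20.0, V = (18.8, 13.9). ∠TVU = 94.4° gives VU at 153° from the x-axis; with |VU| = 14.5, U = (5.83, 20.4). The perpendicularity gives UQ at right angles to VU, so UQ runs at -117°; with |UQ| = 10.9, Q = (0.933, 10.7). UQ is perpendicular to QJ, so QJ runs at -26.7°; with |QJ| = 24.8, J = (23.1, -0.453). Then |GJ| = |J − G| = 23.1.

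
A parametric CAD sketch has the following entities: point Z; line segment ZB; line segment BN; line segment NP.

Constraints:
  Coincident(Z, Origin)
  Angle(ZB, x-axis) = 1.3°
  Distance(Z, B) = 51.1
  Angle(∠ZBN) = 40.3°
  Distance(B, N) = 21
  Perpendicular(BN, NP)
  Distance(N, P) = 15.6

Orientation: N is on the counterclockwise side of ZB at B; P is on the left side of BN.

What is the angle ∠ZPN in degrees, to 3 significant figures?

134°

Z is at the origin; ZB runs at 1.3° with length 51.1, so B = 51.1·(cos 1.3°, sin 1.3°) = (51.1, 1.16). ∠ZBN = 40.3°, so BN runs at 1.3° + (180° − 40.3°) = 141° from the x-axis; with |BN| = 21.0, N = B + 21.0·(cos 141°, sin 141°) = (34.8, 14.4). BN is perpendicular to NP; with |NP| = 15.6 on the left of BN, P = N + 15.6·(-0.629, -0.777) = (24.9, 2.25). Then cos ∠ZPN = PZ·PN / (|PZ||PN|), giving 134°.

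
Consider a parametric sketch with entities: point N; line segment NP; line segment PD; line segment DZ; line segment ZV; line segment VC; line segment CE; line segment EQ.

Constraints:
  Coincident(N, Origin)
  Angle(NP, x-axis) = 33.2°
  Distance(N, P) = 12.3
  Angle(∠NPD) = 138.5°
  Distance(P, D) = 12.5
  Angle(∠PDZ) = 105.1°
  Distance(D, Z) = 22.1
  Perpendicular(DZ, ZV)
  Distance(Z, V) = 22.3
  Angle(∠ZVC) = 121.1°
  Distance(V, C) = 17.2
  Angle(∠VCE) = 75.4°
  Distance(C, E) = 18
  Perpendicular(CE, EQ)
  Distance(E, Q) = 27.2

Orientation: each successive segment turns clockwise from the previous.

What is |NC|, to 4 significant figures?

9.603

N is at the origin; NP runs at 33.2° with length 12.3, so P = (10.29, 6.735). ∠NPD = 138.5° gives PD at -8.300° from the x-axis; with |PD| = 12.5, D = (22.66, 4.931). ∠PDZ = 105.1° gives DZ at -83.20° from the x-axis; with |DZ| = 22.1, Z = (25.28, -17.01). DZ is perpendicular to ZV, so ZV runs at -173.2°; with |ZV| = 22.3, V = (3.135, -19.65). ∠ZVC = 121.1° gives VC at 127.9° from the x-axis; with |VC| = 17.2, C = (-7.431, -6.082). Then |NC| = |C − N| = 9.603.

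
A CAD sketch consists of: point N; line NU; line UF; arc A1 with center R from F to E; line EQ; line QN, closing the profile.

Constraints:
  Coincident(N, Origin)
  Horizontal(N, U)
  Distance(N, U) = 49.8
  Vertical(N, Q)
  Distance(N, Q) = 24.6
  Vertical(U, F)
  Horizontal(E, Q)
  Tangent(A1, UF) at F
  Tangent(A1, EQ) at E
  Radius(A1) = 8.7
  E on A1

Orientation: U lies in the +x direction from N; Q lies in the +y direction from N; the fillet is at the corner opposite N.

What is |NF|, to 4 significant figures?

52.28

N is at the origin; N and U share the same y with |NU| = 49.8 and U on the +x side, so U = (49.80, 0.000). N and Q share the same x with |NQ| = 24.6 and Q on the +y side, so Q = (0.000, 24.60). The virtual corner opposite N is at (49.80, 24.60). Tangency of A1 to UF means the radius RF is perpendicular to UF and tangency of A1 to EQ means the radius RE is perpendicular to EQ, with radius 8.7, so the center R sits 8.7 in from both sides at R = (41.10, 15.90). That places the tangent points at F = (49.80, 15.90) on UF and E = (41.10, 24.60) on EQ. Then |NF| = |F − N| = 52.28.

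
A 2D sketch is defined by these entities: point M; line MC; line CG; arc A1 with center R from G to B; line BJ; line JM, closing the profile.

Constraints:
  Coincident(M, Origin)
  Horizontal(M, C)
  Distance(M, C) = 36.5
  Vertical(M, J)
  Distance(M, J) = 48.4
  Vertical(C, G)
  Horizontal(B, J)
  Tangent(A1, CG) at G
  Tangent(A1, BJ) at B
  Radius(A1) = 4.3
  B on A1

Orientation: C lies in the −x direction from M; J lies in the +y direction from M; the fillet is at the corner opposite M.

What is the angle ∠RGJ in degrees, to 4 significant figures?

6.719°

M is at the origin; M and C share the same y with |MC| = 36.5 and C on the −x side, so C = (-36.50, 0.000). MJ is vertical with |MJ| = 48.4 and J on the +y side, so J = (0.000, 48.40). The virtual corner opposite M is at (-36.50, 48.40). The tangent condition forces RG to be normal to CG and tangency of A1 to BJ means the radius RB is perpendicular to BJ, with radius 4.3, so the center R sits 4.3 in from both sides at R = (-32.20, 44.10). That places the tangent points at G = (-36.50, 44.10) on CG and B = (-32.20, 48.40) on BJ. Then cos ∠RGJ = GR·GJ / (|GR||GJ|), giving 6.719°.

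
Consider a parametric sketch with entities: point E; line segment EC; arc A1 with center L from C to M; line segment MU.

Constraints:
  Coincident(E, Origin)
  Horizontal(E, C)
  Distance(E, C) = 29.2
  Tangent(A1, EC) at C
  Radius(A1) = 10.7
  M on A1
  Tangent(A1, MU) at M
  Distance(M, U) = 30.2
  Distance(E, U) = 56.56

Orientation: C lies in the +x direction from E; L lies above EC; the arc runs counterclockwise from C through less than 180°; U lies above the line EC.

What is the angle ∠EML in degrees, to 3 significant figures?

13.2°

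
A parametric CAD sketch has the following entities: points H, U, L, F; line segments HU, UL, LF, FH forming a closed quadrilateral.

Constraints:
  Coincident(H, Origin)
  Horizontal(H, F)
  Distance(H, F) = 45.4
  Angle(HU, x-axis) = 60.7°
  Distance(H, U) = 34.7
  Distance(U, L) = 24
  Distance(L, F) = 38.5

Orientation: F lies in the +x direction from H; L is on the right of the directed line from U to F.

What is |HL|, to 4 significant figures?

11.22

H is at the origin; H and F share the same y with |HF| = 45.4 and F in +x, so F = (45.4, 0). HU runs at 60.7° with |HU| = 34.7, so U = (16.98, 30.26). L is determined by |UL| = 24.0 and |LF| = 38.5 together: it lies at the intersection of circle(U, 24.0) and circle(F, 38.5). With |UF| = 41.51, the foot of the radical line on UF is 9.841 from U and the perpendicular offset is √(24.0² − 9.841²) = 21.89. Taking the right-of-UF solution: L = (7.762, 8.102).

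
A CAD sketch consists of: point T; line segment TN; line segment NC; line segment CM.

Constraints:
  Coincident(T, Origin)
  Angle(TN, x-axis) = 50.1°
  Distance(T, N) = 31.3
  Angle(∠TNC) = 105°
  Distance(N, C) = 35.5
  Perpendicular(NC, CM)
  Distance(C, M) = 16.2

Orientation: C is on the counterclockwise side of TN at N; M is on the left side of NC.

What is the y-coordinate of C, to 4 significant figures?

53.06

T is at the origin; TN runs at 50.1° with length 31.3, so N = 31.3·(cos 50.1°, sin 50.1°) = (20.08, 24.01). ∠TNC = 105.0°, so NC runs at 50.1° + (180° − 105.0°) = 125.1° from the x-axis; with |NC| = 35.5, C = N + 35.5·(cos 125.1°, sin 125.1°) = (-0.3353, 53.06). So C.y = 53.06.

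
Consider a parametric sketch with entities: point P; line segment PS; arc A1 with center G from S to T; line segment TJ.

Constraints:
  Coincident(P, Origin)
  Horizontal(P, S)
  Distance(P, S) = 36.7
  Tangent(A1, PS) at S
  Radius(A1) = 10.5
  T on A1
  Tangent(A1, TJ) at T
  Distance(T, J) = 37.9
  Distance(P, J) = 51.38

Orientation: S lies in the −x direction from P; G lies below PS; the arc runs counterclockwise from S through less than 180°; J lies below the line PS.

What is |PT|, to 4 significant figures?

48.04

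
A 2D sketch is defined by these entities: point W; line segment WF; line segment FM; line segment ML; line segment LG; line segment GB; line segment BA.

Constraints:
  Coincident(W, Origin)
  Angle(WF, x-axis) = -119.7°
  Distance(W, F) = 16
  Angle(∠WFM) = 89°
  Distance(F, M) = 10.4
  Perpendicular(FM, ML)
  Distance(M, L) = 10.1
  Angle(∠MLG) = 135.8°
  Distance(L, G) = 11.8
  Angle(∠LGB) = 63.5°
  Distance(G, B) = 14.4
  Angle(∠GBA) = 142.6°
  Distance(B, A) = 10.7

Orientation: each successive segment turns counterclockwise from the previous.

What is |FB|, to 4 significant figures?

5.601

W is at the origin; WF runs at -119.7° with length 16.0, so F = (-7.927, -13.90). ∠WFM = 89.0° gives FM at -28.70° from the x-axis; with |FM| = 10.4, M = (1.195, -18.89). FM ⟂ ML, so ML runs at 61.30°; with |ML| = 10.1, L = (6.045, -10.03). ∠MLG = 135.8° gives LG at 105.5° from the x-axis; with |LG| = 11.8, G = (2.892, 1.338). ∠LGB = 63.5° gives GB at -138.0° from the x-axis; with |GB| = 14.4, B = (-7.809, -8.298). Then |FB| = |B − F| = 5.601.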